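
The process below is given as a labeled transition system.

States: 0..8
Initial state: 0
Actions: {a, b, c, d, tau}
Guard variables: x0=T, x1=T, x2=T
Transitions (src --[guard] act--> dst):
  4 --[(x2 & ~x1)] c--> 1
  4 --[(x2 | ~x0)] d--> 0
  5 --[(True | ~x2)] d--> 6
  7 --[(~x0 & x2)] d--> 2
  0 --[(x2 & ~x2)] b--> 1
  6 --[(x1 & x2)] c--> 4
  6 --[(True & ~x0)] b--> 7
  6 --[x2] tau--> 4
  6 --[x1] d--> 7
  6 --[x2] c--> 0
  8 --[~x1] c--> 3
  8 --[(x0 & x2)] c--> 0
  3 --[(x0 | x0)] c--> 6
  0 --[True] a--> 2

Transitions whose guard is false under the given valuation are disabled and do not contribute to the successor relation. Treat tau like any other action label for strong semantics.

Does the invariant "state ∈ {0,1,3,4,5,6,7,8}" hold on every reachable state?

Answer: INVARIANT VIOLATED at state 2

Trace:
Safe = {0,1,3,4,5,6,7,8}
R = {0,2}
  0: safe
  2: VIOLATES
reach 2 via a — violates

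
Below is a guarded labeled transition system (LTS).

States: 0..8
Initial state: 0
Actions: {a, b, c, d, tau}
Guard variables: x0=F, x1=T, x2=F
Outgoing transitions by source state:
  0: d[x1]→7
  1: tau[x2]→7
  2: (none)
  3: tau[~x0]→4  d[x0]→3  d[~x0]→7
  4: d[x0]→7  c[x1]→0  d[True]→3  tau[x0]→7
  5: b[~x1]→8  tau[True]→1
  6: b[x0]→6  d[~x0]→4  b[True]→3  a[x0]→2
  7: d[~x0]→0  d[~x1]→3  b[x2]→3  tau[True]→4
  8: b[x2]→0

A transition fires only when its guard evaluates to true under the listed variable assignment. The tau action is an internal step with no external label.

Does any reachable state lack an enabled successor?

R = {0,3,4,7}
  0: d→7  [deg 1]
  3: d→7  tau→4  [deg 2]
  4: c→0  d→3  [deg 2]
  7: d→0  tau→4  [deg 2]

Answer: DEADLOCK-FREE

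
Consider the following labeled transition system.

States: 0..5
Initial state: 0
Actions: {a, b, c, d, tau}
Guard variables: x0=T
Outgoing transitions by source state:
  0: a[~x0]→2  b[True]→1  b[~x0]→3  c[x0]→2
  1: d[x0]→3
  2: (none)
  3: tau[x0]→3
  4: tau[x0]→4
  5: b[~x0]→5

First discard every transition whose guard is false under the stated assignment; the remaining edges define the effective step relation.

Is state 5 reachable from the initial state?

Guard filter leaves 5 enabled edge(s).
L0 = {0}
L1 = {1,2}  total {0,1,2}
L2 = {3}  total {0,1,2,3}
Reach set: {0,1,2,3}

Answer: UNREACHABLE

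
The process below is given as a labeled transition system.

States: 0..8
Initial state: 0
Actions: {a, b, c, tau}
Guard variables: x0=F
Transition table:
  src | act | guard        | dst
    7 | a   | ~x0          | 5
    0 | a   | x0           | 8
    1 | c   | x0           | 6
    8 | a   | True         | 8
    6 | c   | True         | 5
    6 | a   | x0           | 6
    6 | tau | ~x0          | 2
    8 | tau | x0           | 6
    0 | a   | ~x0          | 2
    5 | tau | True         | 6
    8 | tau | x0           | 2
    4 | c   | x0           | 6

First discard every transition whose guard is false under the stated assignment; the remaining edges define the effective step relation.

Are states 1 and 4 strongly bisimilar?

Compute ~ classes (split until stable):
  round 0: {{0,1,2,3,4,5,6,7,8}}
  round 1: {{0,7,8},{1,2,3,4},{5},{6}}
  round 2: {{0},{1,2,3,4},{5},{6},{7},{8}}
6 equivalence class(es) (converged in 3)
[1]={1,2,3,4}  [4]={1,2,3,4}

Answer: BISIMILAR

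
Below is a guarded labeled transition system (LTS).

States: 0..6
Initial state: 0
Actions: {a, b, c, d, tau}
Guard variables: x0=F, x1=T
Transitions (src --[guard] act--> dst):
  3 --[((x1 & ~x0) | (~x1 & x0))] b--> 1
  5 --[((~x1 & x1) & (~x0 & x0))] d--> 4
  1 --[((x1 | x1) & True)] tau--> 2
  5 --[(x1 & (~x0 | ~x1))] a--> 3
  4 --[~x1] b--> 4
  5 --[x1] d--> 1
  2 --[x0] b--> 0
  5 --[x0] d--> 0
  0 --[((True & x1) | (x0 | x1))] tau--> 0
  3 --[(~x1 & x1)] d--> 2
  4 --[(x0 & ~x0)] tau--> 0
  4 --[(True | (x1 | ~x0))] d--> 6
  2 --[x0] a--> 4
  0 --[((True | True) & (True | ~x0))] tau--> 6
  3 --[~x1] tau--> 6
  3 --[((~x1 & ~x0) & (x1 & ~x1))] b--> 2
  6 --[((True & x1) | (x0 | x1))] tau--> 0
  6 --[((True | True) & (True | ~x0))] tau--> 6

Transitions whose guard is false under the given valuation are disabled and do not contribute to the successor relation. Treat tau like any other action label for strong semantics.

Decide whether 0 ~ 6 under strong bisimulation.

Answer: BISIMILAR

Trace:
Compute ~ classes (split until stable):
  π0 = {{0,1,2,3,4,5,6}}
  π1 = {{0,1,6},{2},{3},{4},{5}}
  π2 = {{0,6},{1},{2},{3},{4},{5}}
Fixed point at round 3; 6 class(es).
0∈{0,6}, 6∈{0,6}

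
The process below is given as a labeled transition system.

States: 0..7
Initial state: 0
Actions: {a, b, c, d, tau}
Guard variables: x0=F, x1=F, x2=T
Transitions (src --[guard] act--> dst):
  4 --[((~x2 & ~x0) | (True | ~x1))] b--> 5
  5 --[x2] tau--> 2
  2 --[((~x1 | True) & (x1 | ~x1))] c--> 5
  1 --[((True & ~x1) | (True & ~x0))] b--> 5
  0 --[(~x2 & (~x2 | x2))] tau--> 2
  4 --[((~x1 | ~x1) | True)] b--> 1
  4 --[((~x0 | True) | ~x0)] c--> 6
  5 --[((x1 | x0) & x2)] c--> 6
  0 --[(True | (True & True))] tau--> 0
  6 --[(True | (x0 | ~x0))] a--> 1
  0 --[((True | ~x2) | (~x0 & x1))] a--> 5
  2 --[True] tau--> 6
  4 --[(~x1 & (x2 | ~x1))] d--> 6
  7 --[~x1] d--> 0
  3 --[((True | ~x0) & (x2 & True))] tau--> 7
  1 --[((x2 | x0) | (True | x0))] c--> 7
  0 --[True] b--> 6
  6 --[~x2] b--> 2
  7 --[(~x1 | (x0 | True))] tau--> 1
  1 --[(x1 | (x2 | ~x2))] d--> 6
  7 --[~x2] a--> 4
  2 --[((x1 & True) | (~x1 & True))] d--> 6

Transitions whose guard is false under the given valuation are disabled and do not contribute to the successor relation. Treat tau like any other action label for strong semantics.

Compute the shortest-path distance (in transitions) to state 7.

BFS to 7:
  L0 = {0}
  L1 = {5,6}
  L2 = {1,2}
  L3 = {7}
depth(7)=3, e.g. b·a·c

Answer: 3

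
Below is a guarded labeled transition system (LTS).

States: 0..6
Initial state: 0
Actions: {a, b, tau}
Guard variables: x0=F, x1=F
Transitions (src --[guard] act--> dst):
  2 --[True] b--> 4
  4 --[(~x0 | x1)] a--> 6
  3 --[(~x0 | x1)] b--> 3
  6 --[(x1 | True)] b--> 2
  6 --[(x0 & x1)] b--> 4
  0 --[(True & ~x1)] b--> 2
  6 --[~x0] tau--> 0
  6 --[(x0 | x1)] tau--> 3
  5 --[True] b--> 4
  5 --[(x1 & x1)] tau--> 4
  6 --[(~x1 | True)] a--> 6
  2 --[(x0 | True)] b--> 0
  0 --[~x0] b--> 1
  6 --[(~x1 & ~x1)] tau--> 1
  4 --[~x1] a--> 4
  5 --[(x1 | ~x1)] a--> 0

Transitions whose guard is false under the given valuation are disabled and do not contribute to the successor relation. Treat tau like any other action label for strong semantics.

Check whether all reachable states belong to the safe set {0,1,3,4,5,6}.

Inv-set: {0,1,3,4,5,6}
Reach set: {0,1,2,4,6}
  0: safe
  1: safe
  2: outside
  4: safe
  6: safe
counterexample path to 2: b

Answer: INVARIANT VIOLATED at state 2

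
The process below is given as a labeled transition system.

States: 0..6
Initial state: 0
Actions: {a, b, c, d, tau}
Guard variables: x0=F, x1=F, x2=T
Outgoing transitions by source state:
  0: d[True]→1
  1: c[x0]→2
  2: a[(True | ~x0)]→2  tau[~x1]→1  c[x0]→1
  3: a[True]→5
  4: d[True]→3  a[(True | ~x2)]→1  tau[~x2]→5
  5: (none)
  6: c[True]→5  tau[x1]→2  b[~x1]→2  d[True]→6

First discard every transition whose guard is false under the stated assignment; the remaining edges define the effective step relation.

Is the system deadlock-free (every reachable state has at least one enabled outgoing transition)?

Reach set: {0,1}
  0: d→1  [deg 1]
  1: ∅  [STUCK]
trace reaching 1: d

Answer: DEADLOCK at state 1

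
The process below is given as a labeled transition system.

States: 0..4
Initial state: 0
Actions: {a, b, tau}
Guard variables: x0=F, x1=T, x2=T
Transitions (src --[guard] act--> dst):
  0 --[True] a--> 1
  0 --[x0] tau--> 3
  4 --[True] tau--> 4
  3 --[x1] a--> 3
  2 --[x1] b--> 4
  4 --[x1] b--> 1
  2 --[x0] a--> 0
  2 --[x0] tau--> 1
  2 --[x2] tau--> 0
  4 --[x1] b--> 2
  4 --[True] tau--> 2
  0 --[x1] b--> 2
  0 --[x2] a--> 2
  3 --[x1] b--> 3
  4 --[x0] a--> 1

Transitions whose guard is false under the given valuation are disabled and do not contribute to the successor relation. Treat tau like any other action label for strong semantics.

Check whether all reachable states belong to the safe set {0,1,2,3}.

Answer: INVARIANT VIOLATED at state 4

Analysis:
Inv-set: {0,1,2,3}
Reach set: {0,1,2,4}
  0: ok
  1: ok
  2: ok
  4: VIOLATES
witness against invariant: a·b → 4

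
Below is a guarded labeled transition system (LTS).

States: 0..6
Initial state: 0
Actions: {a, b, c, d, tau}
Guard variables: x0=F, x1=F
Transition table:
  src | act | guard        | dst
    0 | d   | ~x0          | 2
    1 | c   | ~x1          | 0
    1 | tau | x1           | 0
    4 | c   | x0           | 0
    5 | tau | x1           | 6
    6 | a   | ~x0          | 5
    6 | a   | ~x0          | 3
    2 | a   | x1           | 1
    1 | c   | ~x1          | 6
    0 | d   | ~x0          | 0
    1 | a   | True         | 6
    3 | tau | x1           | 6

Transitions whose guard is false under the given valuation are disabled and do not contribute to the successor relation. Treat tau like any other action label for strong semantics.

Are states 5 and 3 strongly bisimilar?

Answer: BISIMILAR

Working:
Refine partition for ~:
  π0 = {{0,1,2,3,4,5,6}}
  π1 = {{0},{1},{2,3,4,5},{6}}
stable after 2 split(s): 4 block(s)
class of 5: {2,3,4,5}; class of 3: {2,3,4,5}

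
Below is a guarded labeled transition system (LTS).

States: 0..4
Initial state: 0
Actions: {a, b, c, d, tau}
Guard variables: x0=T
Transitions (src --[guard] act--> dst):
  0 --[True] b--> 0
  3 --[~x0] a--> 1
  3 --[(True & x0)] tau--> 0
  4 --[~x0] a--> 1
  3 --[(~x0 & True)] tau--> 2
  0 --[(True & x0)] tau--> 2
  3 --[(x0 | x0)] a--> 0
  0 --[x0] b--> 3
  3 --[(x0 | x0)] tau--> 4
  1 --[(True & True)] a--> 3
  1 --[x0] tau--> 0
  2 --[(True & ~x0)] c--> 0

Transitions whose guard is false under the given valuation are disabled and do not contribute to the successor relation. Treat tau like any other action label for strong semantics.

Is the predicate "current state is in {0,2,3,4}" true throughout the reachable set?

Safe = {0,2,3,4}
R = {0,2,3,4}
  0: ok
  2: ok
  3: ok
  4: ok

Answer: INVARIANT HOLDS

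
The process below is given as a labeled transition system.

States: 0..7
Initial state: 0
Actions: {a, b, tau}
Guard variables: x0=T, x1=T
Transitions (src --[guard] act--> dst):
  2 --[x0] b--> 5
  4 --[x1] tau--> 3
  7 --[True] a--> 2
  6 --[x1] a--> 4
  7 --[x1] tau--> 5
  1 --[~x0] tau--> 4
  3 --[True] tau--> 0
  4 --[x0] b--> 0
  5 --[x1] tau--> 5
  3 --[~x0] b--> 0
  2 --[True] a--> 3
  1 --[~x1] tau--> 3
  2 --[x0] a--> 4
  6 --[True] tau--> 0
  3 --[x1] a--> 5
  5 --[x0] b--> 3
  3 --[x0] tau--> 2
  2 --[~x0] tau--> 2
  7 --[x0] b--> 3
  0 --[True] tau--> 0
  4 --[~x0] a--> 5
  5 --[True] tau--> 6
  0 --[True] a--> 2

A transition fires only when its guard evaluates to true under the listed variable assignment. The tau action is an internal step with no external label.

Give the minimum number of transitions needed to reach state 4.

Answer: 2

Working:
Breadth-first toward 4:
  Layer 0: {0}
  Layer 1: {2}
  Layer 2: {3,4,5}
depth(4)=2, e.g. a·a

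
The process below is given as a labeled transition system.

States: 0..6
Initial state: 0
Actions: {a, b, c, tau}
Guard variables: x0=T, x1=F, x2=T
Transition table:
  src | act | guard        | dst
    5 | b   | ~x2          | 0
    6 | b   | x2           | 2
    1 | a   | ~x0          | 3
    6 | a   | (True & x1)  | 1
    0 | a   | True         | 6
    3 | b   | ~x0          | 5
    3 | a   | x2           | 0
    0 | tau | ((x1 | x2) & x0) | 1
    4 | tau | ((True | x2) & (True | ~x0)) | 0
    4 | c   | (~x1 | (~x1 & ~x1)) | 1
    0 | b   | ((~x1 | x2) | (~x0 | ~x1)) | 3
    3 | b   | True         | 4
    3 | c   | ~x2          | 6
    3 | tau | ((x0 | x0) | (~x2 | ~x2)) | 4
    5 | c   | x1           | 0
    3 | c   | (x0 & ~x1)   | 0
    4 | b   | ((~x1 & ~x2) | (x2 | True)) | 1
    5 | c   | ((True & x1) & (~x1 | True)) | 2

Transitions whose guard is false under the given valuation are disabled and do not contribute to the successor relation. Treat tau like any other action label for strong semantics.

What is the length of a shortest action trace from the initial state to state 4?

Layered search for 4:
  L0 = {0}
  L1 = {1,3,6}
  L2 = {2,4}
4 enters at depth 2; path b·b

Answer: 2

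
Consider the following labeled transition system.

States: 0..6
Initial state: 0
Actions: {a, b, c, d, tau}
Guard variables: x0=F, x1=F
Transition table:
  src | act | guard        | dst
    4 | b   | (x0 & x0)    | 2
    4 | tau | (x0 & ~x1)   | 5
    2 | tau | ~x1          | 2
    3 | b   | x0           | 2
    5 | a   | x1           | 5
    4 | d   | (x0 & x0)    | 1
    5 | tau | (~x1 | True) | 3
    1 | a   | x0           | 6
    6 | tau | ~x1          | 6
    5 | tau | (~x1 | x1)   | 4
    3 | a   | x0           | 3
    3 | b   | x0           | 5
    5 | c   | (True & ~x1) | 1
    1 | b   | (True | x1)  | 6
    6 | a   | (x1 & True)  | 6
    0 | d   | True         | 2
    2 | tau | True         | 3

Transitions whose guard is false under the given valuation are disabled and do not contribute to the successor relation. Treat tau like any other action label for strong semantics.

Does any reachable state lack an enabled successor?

Answer: DEADLOCK at state 3

Analysis:
Reach set: {0,2,3}
  0: d→2  [1 out]
  2: tau→2  tau→3  [2 out]
  3: ∅  [no exit]
Path to 3: d·tau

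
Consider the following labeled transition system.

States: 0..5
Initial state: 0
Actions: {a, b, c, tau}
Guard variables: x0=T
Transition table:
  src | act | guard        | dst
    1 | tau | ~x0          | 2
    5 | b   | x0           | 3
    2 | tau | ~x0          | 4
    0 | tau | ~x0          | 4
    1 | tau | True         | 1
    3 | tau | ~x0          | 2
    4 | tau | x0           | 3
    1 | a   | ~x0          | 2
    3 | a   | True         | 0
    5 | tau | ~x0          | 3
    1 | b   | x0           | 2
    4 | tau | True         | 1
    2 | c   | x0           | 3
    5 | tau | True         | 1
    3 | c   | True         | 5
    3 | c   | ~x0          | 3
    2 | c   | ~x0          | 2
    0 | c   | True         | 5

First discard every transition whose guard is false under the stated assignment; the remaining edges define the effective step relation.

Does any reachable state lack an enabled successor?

Answer: DEADLOCK-FREE

Working:
Reach set: {0,1,2,3,5}
  0: c→5  [1 exit(s)]
  1: b→2  tau→1  [2 exit(s)]
  2: c→3  [1 exit(s)]
  3: a→0  c→5  [2 exit(s)]
  5: b→3  tau→1  [2 exit(s)]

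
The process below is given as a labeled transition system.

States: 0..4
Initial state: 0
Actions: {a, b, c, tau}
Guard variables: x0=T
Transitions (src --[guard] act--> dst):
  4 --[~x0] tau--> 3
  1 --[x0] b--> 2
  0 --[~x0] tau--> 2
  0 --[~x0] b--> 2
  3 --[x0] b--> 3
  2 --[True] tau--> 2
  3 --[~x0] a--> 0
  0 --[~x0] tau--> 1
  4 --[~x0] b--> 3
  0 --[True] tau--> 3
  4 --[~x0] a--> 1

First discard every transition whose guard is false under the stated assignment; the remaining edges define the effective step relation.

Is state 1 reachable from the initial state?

After dropping false guards: 4 live edges.
L0 = {0}
L1 = {3}  now seen {0,3}
Reachable = {0,3}

Answer: UNREACHABLE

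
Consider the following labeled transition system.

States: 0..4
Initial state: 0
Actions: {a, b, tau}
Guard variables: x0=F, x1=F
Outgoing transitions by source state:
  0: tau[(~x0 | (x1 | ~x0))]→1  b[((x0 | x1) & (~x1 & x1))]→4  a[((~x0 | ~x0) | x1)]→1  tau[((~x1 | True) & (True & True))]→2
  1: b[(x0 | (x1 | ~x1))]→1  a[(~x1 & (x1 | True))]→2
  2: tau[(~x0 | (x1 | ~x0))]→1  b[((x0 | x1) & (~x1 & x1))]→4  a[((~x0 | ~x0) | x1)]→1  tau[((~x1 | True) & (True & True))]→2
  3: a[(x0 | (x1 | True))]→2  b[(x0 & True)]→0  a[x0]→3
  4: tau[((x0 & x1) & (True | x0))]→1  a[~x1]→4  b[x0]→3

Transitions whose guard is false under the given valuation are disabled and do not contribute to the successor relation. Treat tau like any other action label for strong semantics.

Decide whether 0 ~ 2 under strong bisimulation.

Bisimulation quotient by refinement:
  P[0] = {{0,1,2,3,4}}
  P[1] = {{0,2},{1},{3,4}}
  P[2] = {{0,2},{1},{3},{4}}
stable after 3 split(s): 4 block(s)
0∈{0,2}, 2∈{0,2}

Answer: BISIMILAR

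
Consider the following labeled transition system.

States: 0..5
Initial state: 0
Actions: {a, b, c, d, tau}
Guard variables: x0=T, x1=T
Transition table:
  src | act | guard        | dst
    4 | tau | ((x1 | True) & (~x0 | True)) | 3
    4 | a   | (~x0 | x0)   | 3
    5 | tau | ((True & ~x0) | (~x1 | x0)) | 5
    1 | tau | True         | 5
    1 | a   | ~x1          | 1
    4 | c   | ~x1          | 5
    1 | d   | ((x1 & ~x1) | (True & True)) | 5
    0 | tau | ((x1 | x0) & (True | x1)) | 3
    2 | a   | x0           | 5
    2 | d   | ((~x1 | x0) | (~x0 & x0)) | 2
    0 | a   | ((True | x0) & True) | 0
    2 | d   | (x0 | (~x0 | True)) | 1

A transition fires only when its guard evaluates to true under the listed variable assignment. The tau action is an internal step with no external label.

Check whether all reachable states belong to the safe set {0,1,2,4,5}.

Answer: INVARIANT VIOLATED at state 3

Analysis:
Allowed set {0,1,2,4,5}
Reachable = {0,3}
  0: ok
  3: ✗ unsafe
counterexample path to 3: tau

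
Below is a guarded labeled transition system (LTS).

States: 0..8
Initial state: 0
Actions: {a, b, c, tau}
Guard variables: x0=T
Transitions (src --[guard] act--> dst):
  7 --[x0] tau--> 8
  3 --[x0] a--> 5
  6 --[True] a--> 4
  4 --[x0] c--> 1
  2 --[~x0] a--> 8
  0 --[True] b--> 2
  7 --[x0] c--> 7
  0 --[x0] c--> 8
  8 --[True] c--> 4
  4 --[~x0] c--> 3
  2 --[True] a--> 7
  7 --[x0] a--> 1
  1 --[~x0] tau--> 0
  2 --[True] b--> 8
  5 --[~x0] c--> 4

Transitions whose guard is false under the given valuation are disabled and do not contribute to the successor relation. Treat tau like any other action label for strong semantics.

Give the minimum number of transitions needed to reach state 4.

Answer: 2

Analysis:
BFS to 4:
  L0 = {0}
  L1 = {2,8}
  L2 = {4,7}
depth(4)=2, e.g. c·c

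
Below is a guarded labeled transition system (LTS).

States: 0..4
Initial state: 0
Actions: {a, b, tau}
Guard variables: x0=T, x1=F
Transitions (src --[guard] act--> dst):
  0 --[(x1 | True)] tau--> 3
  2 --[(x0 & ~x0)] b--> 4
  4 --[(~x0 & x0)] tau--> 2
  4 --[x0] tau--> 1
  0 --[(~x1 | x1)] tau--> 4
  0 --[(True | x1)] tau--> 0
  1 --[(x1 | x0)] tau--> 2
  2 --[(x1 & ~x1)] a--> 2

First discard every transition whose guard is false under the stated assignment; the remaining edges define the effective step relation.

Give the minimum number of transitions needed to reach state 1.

Breadth-first toward 1:
  depth 0: {0}
  depth 1: {3,4}
  depth 2: {1}
first hit 1 at d=2 via tau·tau

Answer: 2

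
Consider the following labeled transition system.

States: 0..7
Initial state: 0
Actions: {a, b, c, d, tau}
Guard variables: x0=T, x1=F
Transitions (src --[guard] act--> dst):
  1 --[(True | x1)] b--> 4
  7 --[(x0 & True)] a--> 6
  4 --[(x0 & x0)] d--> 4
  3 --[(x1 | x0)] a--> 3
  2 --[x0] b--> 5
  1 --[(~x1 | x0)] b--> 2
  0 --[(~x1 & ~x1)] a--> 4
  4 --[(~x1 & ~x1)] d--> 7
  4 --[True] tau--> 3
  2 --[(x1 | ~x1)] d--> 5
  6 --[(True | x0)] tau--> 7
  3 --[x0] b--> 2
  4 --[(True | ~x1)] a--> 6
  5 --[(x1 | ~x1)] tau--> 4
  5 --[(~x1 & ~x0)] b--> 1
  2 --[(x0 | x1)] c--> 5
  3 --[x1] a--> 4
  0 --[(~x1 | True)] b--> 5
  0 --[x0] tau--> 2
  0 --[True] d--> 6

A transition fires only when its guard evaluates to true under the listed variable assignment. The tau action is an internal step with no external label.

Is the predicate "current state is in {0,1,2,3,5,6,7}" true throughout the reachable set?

Answer: INVARIANT VIOLATED at state 4

Working:
Allowed set {0,1,2,3,5,6,7}
R = {0,2,3,4,5,6,7}
  0: ✓
  2: ✓
  3: ✓
  4: outside
  5: ✓
  6: ✓
  7: ✓
witness against invariant: a → 4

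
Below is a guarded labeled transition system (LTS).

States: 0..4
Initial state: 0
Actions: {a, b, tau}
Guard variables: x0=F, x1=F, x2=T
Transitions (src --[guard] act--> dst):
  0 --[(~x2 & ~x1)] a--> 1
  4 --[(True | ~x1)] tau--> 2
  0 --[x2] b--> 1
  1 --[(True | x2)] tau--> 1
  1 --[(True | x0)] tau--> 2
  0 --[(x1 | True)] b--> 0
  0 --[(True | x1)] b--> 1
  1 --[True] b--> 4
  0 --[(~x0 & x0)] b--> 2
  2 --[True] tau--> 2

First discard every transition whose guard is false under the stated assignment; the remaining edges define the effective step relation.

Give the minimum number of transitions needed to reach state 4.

Breadth-first toward 4:
  Layer 0: {0}
  Layer 1: {1}
  Layer 2: {2,4}
4 enters at depth 2; path b·b

Answer: 2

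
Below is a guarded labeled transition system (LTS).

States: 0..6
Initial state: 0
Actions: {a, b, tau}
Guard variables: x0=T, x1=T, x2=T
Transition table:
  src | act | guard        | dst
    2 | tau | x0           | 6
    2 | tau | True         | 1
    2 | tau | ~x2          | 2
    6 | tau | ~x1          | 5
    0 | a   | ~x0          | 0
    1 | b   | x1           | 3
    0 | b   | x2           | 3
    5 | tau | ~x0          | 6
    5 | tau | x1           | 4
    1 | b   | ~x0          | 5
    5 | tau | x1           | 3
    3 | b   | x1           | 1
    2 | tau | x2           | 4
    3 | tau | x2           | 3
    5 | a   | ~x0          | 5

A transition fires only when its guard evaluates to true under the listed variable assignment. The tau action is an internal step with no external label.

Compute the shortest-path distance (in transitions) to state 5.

BFS to 5:
  Layer 0: {0}
  Layer 1: {3}
  Layer 2: {1}
5 never appears.

Answer: UNREACHABLE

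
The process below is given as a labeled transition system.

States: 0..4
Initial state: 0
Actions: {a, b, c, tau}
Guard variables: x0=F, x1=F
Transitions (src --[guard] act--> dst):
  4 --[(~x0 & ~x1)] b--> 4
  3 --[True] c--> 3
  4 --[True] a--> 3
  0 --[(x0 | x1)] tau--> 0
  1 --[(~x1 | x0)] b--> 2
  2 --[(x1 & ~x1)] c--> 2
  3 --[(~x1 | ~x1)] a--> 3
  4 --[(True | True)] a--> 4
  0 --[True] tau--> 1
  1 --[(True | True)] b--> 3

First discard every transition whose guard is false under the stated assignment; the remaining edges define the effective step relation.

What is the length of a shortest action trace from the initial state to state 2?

Answer: 2

Working:
Breadth-first toward 2:
  Layer 0: {0}
  Layer 1: {1}
  Layer 2: {2,3}
depth(2)=2, e.g. tau·b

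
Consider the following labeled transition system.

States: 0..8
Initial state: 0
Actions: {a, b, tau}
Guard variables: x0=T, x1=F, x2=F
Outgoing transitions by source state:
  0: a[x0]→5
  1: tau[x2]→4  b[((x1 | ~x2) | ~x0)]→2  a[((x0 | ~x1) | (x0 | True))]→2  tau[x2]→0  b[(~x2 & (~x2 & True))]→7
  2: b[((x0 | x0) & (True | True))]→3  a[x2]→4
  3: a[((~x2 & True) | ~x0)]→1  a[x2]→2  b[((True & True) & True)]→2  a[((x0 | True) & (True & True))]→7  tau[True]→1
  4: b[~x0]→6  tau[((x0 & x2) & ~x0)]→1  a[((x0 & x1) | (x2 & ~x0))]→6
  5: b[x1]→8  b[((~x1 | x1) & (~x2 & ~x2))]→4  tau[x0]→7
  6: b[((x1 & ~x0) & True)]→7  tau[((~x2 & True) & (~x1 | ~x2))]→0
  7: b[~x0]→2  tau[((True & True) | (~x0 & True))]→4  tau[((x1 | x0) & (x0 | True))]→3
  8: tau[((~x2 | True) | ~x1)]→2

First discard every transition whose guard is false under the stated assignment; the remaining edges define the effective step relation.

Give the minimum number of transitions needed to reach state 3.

Layered search for 3:
  L0 = {0}
  L1 = {5}
  L2 = {4,7}
  L3 = {3}
first hit 3 at d=3 via a·tau·tau

Answer: 3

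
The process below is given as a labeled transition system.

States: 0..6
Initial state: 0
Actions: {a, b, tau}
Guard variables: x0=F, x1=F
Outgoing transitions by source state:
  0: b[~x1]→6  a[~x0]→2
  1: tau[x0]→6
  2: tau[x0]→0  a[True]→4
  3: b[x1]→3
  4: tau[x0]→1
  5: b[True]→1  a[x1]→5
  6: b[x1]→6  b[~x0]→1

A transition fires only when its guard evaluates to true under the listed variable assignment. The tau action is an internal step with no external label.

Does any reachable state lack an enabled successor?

Reachable = {0,1,2,4,6}
  0: a→2  b→6  [2 out]
  1: ∅  [no exit]
  2: a→4  [1 out]
  4: ∅  [no exit]
  6: b→1  [1 out]
trace reaching 1: b·b

Answer: DEADLOCK at state 1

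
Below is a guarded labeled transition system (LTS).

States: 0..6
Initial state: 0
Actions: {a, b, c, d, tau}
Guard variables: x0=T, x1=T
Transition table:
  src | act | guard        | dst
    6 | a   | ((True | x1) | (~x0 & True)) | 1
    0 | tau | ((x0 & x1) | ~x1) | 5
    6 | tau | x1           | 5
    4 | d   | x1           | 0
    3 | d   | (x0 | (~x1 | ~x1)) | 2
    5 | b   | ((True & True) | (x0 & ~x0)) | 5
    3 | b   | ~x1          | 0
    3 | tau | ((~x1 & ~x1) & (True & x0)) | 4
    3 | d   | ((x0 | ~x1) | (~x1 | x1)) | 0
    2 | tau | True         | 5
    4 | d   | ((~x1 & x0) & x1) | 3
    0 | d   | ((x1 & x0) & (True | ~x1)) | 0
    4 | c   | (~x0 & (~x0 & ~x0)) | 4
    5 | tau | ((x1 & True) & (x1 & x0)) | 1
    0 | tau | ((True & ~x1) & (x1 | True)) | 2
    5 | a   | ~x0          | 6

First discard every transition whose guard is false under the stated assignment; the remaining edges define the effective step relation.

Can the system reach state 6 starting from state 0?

Answer: UNREACHABLE

Analysis:
After dropping false guards: 10 live edges.
L0 = {0}
L1 = {5}  now seen {0,5}
L2 = {1}  now seen {0,1,5}
R = {0,1,5}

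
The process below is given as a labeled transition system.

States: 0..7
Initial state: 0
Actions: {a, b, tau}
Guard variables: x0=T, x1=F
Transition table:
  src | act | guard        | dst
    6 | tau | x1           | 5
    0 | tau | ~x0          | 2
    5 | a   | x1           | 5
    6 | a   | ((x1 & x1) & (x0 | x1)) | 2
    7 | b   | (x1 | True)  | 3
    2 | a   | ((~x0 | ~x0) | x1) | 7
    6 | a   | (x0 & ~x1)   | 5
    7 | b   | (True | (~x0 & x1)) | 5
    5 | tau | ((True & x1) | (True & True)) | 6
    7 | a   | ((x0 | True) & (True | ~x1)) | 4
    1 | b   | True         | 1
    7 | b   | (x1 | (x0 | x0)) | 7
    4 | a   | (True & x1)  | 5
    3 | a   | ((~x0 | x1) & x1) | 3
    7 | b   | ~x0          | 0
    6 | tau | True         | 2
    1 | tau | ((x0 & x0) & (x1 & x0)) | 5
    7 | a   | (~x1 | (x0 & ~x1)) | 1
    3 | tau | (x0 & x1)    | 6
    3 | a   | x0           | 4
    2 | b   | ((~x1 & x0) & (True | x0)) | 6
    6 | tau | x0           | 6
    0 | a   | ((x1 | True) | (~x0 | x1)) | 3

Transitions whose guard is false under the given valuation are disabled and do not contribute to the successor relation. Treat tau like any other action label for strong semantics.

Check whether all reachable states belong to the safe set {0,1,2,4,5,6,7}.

Allowed set {0,1,2,4,5,6,7}
Reach set: {0,3,4}
  0: safe
  3: VIOLATES
  4: safe
witness against invariant: a → 3

Answer: INVARIANT VIOLATED at state 3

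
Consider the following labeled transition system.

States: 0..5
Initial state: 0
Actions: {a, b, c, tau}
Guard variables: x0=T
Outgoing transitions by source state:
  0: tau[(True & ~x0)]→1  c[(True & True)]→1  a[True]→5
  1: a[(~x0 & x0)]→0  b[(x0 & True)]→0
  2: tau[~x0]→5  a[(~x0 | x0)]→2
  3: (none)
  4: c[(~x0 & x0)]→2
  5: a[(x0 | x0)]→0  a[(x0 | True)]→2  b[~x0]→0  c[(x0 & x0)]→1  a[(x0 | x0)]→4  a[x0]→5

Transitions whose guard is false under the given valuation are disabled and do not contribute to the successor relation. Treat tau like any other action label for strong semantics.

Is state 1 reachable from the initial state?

Answer: REACHABLE

Working:
After dropping false guards: 9 live edges.
depth 0: {0}
depth 1: {1,5}  cumulative {0,1,5}
depth 2: {2,4}  cumulative {0,1,2,4,5}
Reach set: {0,1,2,4,5}
witness 1: c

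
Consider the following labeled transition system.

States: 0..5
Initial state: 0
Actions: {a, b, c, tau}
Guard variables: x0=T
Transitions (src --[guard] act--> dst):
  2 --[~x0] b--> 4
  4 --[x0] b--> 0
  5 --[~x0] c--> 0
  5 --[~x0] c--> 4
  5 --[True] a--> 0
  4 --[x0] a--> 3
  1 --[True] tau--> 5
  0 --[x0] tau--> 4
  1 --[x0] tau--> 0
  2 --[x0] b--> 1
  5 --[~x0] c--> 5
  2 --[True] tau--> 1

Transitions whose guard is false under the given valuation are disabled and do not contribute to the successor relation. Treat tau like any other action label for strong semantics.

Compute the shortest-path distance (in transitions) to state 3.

Answer: 2

Trace:
Layered search for 3:
  Layer 0: {0}
  Layer 1: {4}
  Layer 2: {3}
first hit 3 at d=2 via tau·a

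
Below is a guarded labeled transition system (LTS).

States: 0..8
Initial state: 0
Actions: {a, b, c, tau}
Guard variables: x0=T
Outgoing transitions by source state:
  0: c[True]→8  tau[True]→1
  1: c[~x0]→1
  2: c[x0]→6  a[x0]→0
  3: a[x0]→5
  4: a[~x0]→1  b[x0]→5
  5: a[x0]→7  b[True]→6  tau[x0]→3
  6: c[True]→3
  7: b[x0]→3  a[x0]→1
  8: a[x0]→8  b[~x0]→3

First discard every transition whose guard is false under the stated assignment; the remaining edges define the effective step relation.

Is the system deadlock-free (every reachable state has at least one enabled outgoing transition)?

Answer: DEADLOCK at state 1

Analysis:
Reach set: {0,1,8}
  0: c→8  tau→1  [2 out]
  1: ∅  [deadlock]
  8: a→8  [1 out]
trace reaching 1: tau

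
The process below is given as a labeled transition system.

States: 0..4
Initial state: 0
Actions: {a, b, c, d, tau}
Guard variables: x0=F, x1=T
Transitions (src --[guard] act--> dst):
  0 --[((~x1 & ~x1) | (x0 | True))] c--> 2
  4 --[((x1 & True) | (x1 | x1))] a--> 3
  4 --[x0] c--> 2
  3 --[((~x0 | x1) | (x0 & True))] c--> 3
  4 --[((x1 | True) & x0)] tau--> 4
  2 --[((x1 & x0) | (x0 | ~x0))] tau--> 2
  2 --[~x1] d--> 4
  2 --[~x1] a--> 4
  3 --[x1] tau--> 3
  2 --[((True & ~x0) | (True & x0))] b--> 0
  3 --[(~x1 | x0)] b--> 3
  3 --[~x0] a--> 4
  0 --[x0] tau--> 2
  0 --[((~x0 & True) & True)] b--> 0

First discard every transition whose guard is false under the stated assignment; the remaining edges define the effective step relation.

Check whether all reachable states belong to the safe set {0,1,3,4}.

Inv-set: {0,1,3,4}
R = {0,2}
  0: ✓
  2: ✗ unsafe
reach 2 via c — violates

Answer: INVARIANT VIOLATED at state 2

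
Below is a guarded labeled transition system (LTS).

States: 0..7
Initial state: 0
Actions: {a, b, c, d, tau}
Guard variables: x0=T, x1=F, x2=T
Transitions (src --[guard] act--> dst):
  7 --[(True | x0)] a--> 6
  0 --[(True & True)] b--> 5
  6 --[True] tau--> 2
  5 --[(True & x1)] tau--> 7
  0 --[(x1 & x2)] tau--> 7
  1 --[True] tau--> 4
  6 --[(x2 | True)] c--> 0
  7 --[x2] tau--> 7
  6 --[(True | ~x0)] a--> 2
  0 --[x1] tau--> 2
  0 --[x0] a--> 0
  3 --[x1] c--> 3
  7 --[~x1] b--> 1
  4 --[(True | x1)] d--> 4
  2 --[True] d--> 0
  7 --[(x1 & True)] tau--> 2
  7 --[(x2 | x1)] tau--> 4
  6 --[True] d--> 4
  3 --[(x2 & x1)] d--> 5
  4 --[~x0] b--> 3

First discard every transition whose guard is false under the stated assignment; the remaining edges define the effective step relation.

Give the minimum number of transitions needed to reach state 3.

Breadth-first toward 3:
  Layer 0: {0}
  Layer 1: {5}
3 never appears.

Answer: UNREACHABLE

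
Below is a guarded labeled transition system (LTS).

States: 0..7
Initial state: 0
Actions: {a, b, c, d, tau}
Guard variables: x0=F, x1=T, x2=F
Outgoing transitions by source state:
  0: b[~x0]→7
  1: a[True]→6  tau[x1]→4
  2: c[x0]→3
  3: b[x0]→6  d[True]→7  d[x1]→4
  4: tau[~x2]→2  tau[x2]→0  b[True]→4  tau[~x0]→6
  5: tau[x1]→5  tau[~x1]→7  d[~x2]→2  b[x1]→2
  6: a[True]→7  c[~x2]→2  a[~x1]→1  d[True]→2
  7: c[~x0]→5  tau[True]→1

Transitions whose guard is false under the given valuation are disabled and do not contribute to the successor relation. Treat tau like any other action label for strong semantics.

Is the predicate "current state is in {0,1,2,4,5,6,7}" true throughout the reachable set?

Allowed set {0,1,2,4,5,6,7}
R = {0,1,2,4,5,6,7}
  0: ok
  1: ok
  2: ok
  4: ok
  5: ok
  6: ok
  7: ok

Answer: INVARIANT HOLDS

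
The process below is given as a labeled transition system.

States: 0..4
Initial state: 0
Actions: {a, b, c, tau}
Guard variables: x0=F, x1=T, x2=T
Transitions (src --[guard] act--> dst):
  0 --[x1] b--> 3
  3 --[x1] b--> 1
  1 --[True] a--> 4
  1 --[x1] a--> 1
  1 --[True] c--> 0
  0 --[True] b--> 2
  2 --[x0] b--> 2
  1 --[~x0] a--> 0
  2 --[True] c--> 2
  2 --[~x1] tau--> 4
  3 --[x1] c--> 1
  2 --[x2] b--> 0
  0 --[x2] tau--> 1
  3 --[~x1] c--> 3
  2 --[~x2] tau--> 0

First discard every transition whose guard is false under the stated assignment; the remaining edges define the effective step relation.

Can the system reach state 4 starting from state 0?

Answer: REACHABLE

Working:
After dropping false guards: 11 live edges.
L0 = {0}
L1 = {1,2,3}  total {0,1,2,3}
L2 = {4}  total {0,1,2,3,4}
Reachable = {0,1,2,3,4}
witness 4: tau·a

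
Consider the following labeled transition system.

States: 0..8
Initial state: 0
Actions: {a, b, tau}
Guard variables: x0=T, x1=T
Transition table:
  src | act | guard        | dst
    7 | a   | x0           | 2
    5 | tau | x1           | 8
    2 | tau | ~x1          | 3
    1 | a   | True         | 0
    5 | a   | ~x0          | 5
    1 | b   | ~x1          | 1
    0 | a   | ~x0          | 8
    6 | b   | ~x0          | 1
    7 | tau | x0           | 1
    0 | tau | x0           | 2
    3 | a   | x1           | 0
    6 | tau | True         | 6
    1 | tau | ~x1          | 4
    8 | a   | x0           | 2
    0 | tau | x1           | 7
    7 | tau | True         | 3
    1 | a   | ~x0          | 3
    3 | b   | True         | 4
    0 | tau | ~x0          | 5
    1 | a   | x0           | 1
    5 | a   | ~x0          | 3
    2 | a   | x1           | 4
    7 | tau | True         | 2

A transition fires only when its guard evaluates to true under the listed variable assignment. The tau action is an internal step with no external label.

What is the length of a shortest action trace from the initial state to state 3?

Answer: 2

Analysis:
BFS to 3:
  depth 0: {0}
  depth 1: {2,7}
  depth 2: {1,3,4}
first hit 3 at d=2 via tau·tau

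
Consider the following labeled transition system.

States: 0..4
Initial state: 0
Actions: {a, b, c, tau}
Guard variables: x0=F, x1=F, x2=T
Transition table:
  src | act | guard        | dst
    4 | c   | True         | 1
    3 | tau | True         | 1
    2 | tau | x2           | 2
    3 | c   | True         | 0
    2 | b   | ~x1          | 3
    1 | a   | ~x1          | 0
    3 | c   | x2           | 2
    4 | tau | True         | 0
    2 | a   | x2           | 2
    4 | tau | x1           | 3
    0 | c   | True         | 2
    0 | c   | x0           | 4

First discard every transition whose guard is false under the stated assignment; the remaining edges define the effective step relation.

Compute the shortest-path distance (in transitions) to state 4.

Answer: UNREACHABLE

Working:
Breadth-first toward 4:
  L0 = {0}
  L1 = {2}
  L2 = {3}
  L3 = {1}
4 never appears.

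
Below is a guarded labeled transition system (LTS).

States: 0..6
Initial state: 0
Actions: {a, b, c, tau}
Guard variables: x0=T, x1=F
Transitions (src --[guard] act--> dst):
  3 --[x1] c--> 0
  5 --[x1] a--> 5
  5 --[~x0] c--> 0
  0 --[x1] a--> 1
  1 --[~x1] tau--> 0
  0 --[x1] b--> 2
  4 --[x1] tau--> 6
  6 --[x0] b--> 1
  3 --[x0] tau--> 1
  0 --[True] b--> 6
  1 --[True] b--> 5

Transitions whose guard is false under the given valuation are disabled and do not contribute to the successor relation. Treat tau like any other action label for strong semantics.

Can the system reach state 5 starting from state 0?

Answer: REACHABLE

Analysis:
Guard filter leaves 5 enabled edge(s).
Layer 0: {0}
Layer 1: {6}  total {0,6}
Layer 2: {1}  total {0,1,6}
Layer 3: {5}  total {0,1,5,6}
R = {0,1,5,6}
Path to 5: b·b·b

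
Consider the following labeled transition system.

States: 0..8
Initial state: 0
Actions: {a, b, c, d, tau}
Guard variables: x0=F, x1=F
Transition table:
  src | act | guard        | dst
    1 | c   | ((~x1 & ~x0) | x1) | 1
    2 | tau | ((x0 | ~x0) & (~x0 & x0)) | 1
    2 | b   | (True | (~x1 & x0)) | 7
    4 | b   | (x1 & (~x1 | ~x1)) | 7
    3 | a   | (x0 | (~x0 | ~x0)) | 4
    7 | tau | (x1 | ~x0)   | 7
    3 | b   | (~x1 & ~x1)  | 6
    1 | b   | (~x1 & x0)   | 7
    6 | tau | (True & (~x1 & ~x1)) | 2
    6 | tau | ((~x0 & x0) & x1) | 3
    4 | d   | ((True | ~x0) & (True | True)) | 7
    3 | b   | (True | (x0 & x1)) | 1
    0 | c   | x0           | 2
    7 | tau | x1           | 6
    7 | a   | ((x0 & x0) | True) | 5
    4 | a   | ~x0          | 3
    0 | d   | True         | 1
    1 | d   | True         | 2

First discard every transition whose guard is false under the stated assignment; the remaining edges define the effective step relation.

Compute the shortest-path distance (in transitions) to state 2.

BFS to 2:
  L0 = {0}
  L1 = {1}
  L2 = {2}
depth(2)=2, e.g. d·d

Answer: 2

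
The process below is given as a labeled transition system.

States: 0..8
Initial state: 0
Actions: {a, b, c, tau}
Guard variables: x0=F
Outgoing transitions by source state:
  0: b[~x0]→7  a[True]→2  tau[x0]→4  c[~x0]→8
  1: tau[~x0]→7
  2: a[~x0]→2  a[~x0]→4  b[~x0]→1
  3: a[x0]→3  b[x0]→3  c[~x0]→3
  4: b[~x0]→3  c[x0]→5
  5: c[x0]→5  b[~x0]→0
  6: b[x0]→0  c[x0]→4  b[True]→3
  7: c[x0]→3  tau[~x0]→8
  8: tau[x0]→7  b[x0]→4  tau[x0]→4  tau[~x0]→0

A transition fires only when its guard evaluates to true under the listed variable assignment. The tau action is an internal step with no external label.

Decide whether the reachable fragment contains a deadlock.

Reach set: {0,1,2,3,4,7,8}
  0: a→2  b→7  c→8  [3 exit(s)]
  1: tau→7  [1 exit(s)]
  2: a→2  a→4  b→1  [3 exit(s)]
  3: c→3  [1 exit(s)]
  4: b→3  [1 exit(s)]
  7: tau→8  [1 exit(s)]
  8: tau→0  [1 exit(s)]

Answer: DEADLOCK-FREE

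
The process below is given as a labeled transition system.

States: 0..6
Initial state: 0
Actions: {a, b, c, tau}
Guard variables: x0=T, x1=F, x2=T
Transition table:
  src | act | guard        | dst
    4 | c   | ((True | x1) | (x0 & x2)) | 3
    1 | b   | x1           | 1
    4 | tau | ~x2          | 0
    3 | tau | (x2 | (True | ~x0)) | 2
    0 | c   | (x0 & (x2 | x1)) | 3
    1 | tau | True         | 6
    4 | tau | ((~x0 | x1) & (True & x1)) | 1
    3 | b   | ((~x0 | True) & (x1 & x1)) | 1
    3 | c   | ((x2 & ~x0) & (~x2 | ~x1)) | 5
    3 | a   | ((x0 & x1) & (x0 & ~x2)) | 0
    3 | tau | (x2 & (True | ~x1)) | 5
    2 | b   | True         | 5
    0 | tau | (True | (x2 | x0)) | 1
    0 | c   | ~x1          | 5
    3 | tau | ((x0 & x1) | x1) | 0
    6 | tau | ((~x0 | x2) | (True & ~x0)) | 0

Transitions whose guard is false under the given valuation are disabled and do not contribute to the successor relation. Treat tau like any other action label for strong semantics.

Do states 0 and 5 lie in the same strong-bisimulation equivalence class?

Compute ~ classes (split until stable):
  round 0: {{0,1,2,3,4,5,6}}
  round 1: {{0},{1,3,6},{2},{4},{5}}
  round 2: {{0},{1},{2},{3},{4},{5},{6}}
stable after 3 split(s): 7 block(s)
0∈{0}, 5∈{5}

Answer: NOT BISIMILAR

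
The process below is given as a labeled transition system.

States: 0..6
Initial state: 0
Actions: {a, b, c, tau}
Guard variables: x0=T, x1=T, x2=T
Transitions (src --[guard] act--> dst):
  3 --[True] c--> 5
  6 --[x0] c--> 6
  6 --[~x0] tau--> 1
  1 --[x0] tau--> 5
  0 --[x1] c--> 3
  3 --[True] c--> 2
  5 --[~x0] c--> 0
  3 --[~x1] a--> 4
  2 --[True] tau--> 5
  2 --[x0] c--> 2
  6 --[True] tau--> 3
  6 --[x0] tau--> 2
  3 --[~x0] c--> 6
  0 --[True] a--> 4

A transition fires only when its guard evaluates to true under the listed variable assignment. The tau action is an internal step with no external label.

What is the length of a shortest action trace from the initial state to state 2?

BFS to 2:
  depth 0: {0}
  depth 1: {3,4}
  depth 2: {2,5}
first hit 2 at d=2 via c·c

Answer: 2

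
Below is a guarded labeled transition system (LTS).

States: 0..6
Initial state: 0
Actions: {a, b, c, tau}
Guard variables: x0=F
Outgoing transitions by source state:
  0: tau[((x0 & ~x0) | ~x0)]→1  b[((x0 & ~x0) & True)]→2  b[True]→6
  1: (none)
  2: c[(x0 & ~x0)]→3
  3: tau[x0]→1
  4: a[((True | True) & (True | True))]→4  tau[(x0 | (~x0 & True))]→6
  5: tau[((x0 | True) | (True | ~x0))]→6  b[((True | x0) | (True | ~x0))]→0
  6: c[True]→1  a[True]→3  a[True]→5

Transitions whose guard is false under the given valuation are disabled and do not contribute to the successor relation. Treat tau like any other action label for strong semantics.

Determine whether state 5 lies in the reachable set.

Answer: REACHABLE

Analysis:
After dropping false guards: 9 live edges.
Layer 0: {0}
Layer 1: {1,6}  total {0,1,6}
Layer 2: {3,5}  total {0,1,3,5,6}
R = {0,1,3,5,6}
Path to 5: b·a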